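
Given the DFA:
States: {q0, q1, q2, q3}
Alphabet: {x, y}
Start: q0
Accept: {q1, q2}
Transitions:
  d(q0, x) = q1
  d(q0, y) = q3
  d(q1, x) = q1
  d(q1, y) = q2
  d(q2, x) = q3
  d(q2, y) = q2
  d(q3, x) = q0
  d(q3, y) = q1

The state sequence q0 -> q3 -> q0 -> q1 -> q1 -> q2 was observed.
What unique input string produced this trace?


Trace back each transition to find the symbol:
  q0 --[y]--> q3
  q3 --[x]--> q0
  q0 --[x]--> q1
  q1 --[x]--> q1
  q1 --[y]--> q2

"yxxxy"


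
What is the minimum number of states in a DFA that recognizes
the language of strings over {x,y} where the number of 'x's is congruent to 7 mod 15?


States track (count of 'x') mod 15.
Need 15 states: one per remainder 0..14; accept = remainder 7.

15


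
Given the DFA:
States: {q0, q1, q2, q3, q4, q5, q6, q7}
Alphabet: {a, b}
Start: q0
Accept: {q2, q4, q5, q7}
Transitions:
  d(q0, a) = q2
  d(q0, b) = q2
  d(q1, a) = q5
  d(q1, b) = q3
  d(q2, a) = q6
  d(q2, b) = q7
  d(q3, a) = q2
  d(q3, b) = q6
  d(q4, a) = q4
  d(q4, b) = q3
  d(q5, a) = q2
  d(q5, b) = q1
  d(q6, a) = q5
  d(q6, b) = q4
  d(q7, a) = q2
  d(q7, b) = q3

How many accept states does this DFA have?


Accept states listed: {q2, q4, q5, q7}
Counting: q2(1) q4(2) q5(3) q7(4)

4


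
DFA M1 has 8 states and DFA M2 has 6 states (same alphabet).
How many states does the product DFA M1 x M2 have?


Product construction pairs every M1 state with every M2 state.
8 * 6 = 48

48


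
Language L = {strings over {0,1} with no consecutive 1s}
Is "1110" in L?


'11' occurs at index 0

No, "1110" is not in L


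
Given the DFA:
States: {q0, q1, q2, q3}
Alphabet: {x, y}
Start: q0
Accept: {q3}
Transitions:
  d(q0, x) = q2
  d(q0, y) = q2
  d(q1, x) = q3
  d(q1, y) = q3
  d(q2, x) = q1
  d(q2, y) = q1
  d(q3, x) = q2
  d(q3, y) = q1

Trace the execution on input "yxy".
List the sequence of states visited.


Input: yxy
d(q0, y) = q2
d(q2, x) = q1
d(q1, y) = q3


q0 -> q2 -> q1 -> q3


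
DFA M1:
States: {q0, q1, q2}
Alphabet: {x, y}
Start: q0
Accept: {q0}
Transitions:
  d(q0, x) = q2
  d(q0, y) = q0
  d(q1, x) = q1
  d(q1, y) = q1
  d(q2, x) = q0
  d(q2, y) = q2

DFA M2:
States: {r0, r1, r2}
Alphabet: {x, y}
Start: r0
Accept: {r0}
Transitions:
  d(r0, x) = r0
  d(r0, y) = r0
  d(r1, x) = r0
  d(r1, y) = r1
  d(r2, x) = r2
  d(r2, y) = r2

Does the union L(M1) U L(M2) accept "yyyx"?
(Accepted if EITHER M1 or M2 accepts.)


M1: final=q2 accepted=False
M2: final=r0 accepted=True

Yes, union accepts


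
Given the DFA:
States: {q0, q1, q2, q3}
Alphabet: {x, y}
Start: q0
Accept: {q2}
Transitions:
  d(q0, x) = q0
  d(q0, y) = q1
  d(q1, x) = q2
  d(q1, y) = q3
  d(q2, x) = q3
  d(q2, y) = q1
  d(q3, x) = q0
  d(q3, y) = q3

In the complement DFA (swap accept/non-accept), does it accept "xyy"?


Trace: q0 -> q0 -> q1 -> q3
Final: q3
Original accept: {q2}
Complement: q3 is not in original accept

Yes, complement accepts (original rejects)


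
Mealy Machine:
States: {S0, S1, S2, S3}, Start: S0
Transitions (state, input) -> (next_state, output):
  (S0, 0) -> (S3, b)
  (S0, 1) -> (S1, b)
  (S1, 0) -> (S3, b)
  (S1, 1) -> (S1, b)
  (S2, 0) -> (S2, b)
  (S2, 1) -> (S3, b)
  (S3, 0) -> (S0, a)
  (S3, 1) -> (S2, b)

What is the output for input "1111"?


Step-by-step:
  (S0, 1) -> (S1, b)
  (S1, 1) -> (S1, b)
  (S1, 1) -> (S1, b)
  (S1, 1) -> (S1, b)

"bbbb"


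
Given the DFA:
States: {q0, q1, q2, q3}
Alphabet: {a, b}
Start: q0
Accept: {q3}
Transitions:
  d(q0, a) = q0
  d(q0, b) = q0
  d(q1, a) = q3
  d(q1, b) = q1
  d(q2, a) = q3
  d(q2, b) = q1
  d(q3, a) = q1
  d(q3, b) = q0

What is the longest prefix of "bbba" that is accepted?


Run the DFA, marking each prefix where the state is accepting:
  "" -> q0 [reject]
  "b" -> q0 [reject]
  "bb" -> q0 [reject]
  "bbb" -> q0 [reject]
  "bbba" -> q0 [reject]

No prefix is accepted


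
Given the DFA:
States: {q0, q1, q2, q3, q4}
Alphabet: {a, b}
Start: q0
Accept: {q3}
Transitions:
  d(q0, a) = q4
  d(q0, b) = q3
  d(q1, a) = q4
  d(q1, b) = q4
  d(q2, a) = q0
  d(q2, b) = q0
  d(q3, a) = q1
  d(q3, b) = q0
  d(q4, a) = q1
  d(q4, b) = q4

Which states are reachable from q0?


BFS from q0:
  layer 0: {q0}
  layer 1: {q3, q4}
  layer 2: {q1}

{q0, q1, q3, q4}


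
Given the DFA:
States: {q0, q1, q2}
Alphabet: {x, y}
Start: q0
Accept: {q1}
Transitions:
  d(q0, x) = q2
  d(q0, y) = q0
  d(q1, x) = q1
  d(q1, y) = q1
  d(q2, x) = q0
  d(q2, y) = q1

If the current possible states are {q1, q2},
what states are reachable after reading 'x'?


Apply transition on 'x' from each current state:
  d(q1, x) = q1
  d(q2, x) = q0

{q0, q1}


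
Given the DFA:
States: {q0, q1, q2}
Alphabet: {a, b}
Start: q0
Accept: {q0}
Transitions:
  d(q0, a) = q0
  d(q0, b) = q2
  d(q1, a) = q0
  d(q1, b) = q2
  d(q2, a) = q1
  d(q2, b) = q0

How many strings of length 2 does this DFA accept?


Enumerating all length-2 strings:
  "aa" -> q0 [accept]
  "ab" -> q2 [reject]
  "ba" -> q1 [reject]
  "bb" -> q0 [accept]

2 out of 4


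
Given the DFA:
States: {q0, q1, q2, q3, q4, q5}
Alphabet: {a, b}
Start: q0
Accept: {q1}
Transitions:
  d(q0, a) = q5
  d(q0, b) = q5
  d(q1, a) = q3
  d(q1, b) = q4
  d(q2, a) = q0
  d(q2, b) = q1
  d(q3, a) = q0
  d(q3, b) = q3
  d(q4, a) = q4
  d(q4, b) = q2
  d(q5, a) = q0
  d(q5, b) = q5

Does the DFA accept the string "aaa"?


Trace: q0 -> q5 -> q0 -> q5
Final state: q5
Accept states: {q1}

No, rejected (final state q5 is not an accept state)


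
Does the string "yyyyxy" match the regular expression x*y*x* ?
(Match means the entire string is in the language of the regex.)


|string| = 6; first = 'y'; last = 'y'

No, "yyyyxy" does not match x*y*x*


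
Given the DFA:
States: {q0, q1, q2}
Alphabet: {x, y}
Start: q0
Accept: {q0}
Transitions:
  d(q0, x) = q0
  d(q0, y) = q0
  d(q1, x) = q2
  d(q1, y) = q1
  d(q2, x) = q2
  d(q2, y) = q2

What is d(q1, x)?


Looking up transition d(q1, x)

q2


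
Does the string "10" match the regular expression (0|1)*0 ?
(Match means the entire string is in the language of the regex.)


|string| = 2; first = '1'; last = '0'

Yes, "10" matches (0|1)*0


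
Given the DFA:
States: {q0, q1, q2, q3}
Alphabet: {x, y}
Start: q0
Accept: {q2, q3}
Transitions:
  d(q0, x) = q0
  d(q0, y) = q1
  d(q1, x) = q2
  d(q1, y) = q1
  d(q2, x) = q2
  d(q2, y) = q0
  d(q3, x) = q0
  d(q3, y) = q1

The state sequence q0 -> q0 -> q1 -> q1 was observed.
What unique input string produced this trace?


Trace back each transition to find the symbol:
  q0 --[x]--> q0
  q0 --[y]--> q1
  q1 --[y]--> q1

"xyy"


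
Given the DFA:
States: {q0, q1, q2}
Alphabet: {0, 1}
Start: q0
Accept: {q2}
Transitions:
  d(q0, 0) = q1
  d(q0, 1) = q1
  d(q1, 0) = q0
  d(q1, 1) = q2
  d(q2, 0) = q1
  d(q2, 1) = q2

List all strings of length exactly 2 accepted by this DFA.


All strings of length 2: 4 total
Accepted: 2

"01", "11"


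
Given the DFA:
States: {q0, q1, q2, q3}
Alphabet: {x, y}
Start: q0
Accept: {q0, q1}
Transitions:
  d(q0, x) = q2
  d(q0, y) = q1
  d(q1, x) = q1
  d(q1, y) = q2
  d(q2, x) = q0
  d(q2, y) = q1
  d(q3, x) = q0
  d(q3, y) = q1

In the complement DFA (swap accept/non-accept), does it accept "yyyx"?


Trace: q0 -> q1 -> q2 -> q1 -> q1
Final: q1
Original accept: {q0, q1}
Complement: q1 is in original accept

No, complement rejects (original accepts)


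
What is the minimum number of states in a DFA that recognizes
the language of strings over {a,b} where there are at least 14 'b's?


States: count = 0, 1, ..., 13, and a final '>= 14' state.
Total: 14 + 1 = 15. Accept = '>= 14' state.

15


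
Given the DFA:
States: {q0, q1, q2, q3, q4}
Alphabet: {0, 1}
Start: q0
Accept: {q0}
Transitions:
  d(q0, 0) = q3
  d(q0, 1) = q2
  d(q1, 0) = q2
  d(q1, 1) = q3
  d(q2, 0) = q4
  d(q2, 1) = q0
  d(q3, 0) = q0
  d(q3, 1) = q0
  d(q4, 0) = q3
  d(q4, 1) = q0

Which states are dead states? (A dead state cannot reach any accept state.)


Forward reachability from each state:
  q0 -> reaches accept state q0 (live)
  q1 -> reaches accept state q0 (live)
  q2 -> reaches accept state q0 (live)
  q3 -> reaches accept state q0 (live)
  q4 -> reaches accept state q0 (live)

None (all states can reach an accept state)


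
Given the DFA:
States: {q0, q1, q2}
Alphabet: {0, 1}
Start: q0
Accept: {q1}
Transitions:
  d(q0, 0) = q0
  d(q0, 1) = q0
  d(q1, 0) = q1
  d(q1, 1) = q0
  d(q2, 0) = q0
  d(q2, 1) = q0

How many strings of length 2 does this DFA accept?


Enumerating all length-2 strings:
  "00" -> q0 [reject]
  "01" -> q0 [reject]
  "10" -> q0 [reject]
  "11" -> q0 [reject]

0 out of 4


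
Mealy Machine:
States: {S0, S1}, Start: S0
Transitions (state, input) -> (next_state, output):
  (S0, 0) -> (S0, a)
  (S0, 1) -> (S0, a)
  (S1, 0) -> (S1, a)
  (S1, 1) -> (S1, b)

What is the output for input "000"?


Step-by-step:
  (S0, 0) -> (S0, a)
  (S0, 0) -> (S0, a)
  (S0, 0) -> (S0, a)

"aaa"


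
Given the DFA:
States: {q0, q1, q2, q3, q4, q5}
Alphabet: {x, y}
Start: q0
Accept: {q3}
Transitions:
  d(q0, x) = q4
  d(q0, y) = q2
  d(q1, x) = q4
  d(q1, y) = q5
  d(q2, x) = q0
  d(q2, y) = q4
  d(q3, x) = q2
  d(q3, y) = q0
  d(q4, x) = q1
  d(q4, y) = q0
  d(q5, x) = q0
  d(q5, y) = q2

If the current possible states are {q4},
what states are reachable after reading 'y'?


Apply transition on 'y' from each current state:
  d(q4, y) = q0

{q0}


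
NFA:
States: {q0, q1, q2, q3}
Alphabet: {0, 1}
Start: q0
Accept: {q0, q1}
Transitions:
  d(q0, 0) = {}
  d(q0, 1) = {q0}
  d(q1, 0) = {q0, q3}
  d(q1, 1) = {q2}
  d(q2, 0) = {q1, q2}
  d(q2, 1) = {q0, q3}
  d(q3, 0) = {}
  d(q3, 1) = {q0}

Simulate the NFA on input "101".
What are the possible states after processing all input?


Start: {q0}
  --1--> {q0}
  --0--> {}
  --1--> {}

{} (empty set, no valid transitions)


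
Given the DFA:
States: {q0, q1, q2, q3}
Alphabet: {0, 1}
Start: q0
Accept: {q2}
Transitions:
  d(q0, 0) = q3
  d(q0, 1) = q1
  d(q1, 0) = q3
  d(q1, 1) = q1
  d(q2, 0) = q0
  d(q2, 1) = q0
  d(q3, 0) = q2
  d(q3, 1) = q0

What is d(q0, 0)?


Looking up transition d(q0, 0)

q3


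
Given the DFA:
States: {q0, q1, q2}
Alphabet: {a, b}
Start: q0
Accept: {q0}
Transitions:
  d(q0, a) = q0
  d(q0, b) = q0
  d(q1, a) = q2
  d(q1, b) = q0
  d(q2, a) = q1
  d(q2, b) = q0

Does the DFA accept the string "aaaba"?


Trace: q0 -> q0 -> q0 -> q0 -> q0 -> q0
Final state: q0
Accept states: {q0}

Yes, accepted (final state q0 is an accept state)


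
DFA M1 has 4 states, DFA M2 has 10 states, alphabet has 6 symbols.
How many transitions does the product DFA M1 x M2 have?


Product DFA has 4 * 10 = 40 states.
Each has 6 transitions: 40 * 6 = 240

240


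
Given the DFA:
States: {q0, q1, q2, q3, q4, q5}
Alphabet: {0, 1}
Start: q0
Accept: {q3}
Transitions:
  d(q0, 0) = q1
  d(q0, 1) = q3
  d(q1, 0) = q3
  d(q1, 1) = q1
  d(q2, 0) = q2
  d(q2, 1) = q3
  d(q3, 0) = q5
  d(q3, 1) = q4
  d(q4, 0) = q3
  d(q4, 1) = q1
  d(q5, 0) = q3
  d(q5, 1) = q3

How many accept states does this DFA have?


Accept states listed: {q3}
Counting: q3(1)

1


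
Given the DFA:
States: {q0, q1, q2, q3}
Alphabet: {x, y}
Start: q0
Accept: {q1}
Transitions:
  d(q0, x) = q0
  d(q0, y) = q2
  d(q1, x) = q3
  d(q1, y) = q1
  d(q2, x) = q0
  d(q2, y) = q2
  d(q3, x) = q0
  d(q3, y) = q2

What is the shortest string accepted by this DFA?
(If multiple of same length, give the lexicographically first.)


BFS by string length (lex-first path to each state shown):
  len 0: q0<-""
  len 1: q0<-"x", q2<-"y"
  len 2: q0<-"xx", q2<-"xy"
  len 3: q0<-"xxx", q2<-"xxy"
  len 4: q0<-"xxxx", q2<-"xxxy"
  len 5: q0<-"xxxxx", q2<-"xxxxy"
  len 6: q0<-"xxxxxx", q2<-"xxxxxy"
  len 7: q0<-"xxxxxxx", q2<-"xxxxxxy"
  len 8: q0<-"xxxxxxxx", q2<-"xxxxxxxy"

No string accepted (empty language)


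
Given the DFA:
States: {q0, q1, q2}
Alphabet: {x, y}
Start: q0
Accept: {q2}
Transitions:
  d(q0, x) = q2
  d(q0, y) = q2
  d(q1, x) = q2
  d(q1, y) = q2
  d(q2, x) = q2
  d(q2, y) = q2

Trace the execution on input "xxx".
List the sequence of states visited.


Input: xxx
d(q0, x) = q2
d(q2, x) = q2
d(q2, x) = q2


q0 -> q2 -> q2 -> q2


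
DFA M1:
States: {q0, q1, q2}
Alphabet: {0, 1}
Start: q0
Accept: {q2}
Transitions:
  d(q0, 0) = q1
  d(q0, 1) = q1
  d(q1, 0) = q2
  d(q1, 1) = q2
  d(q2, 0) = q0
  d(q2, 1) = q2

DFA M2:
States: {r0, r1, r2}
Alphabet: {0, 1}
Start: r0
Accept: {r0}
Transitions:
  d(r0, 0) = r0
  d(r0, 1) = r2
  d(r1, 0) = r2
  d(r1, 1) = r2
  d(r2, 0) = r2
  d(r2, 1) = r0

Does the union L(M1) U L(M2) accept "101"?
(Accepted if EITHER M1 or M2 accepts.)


M1: final=q2 accepted=True
M2: final=r0 accepted=True

Yes, union accepts


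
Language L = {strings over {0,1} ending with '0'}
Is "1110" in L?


last symbol = '0'

Yes, "1110" is in L


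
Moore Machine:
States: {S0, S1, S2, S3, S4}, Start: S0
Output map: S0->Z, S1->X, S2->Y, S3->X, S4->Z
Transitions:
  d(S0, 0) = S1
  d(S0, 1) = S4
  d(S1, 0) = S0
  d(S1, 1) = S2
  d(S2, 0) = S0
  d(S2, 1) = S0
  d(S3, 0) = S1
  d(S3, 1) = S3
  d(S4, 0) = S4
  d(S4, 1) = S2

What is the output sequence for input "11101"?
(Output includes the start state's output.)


Start: S0 (output Z)
  --1--> S4 (output Z)
  --1--> S2 (output Y)
  --1--> S0 (output Z)
  --0--> S1 (output X)
  --1--> S2 (output Y)

"ZZYZXY"


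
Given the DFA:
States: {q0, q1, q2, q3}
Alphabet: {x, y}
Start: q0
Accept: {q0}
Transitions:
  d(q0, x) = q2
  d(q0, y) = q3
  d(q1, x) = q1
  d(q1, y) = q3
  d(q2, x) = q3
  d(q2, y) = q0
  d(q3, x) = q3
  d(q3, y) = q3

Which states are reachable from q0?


BFS from q0:
  layer 0: {q0}
  layer 1: {q2, q3}

{q0, q2, q3}


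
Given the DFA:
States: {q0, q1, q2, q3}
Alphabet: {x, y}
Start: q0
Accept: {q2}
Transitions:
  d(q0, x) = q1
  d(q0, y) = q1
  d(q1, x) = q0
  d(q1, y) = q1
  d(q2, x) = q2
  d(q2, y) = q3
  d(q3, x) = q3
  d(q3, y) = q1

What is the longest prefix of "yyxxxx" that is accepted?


Run the DFA, marking each prefix where the state is accepting:
  "" -> q0 [reject]
  "y" -> q1 [reject]
  "yy" -> q1 [reject]
  "yyx" -> q0 [reject]
  "yyxx" -> q1 [reject]
  "yyxxx" -> q0 [reject]
  "yyxxxx" -> q1 [reject]

No prefix is accepted


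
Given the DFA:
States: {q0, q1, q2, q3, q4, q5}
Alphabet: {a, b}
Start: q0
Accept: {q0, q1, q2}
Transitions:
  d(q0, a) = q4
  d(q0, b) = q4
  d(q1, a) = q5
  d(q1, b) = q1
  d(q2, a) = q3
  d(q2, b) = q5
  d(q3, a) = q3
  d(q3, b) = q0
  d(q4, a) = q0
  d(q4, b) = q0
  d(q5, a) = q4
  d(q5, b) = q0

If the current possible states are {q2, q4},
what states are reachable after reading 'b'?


Apply transition on 'b' from each current state:
  d(q2, b) = q5
  d(q4, b) = q0

{q0, q5}


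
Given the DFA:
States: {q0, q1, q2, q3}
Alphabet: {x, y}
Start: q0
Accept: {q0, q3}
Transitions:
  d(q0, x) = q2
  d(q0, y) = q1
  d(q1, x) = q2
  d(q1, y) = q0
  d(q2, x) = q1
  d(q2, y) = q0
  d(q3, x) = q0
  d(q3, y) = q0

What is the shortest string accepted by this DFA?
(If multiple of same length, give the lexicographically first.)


BFS by string length (lex-first path to each state shown):
  len 0: q0<-""
Found accept state at length 0.

"" (empty string)


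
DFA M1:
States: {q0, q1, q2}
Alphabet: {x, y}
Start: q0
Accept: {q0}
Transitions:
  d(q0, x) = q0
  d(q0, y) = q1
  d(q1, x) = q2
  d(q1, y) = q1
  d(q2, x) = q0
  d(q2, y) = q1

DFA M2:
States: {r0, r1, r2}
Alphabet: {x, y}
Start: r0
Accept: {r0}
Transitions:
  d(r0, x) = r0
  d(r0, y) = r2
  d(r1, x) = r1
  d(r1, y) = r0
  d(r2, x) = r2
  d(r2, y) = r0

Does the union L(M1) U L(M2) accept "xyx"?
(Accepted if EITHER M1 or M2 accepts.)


M1: final=q2 accepted=False
M2: final=r2 accepted=False

No, union rejects (neither accepts)


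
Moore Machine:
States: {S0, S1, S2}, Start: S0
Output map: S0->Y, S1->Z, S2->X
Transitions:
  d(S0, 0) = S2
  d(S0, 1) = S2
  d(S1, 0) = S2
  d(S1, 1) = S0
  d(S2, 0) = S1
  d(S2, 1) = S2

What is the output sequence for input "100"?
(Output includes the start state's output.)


Start: S0 (output Y)
  --1--> S2 (output X)
  --0--> S1 (output Z)
  --0--> S2 (output X)

"YXZX"


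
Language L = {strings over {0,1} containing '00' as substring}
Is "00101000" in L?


'00' occurs at index 0

Yes, "00101000" is in L


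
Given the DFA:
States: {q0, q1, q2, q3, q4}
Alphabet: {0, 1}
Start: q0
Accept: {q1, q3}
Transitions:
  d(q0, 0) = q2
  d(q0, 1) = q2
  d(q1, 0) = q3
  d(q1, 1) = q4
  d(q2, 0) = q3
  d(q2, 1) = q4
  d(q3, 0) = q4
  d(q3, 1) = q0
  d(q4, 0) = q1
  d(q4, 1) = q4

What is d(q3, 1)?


Looking up transition d(q3, 1)

q0


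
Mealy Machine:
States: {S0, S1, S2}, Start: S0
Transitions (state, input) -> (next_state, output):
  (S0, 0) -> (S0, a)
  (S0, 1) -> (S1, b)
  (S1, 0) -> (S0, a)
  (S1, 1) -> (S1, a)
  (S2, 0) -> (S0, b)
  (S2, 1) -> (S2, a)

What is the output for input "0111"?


Step-by-step:
  (S0, 0) -> (S0, a)
  (S0, 1) -> (S1, b)
  (S1, 1) -> (S1, a)
  (S1, 1) -> (S1, a)

"abaa"


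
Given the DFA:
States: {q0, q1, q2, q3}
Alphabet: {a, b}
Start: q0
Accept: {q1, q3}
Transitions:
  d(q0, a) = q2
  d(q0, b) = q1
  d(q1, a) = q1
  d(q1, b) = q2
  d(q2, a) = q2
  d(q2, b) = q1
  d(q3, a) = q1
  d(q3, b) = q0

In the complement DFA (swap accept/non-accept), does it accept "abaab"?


Trace: q0 -> q2 -> q1 -> q1 -> q1 -> q2
Final: q2
Original accept: {q1, q3}
Complement: q2 is not in original accept

Yes, complement accepts (original rejects)


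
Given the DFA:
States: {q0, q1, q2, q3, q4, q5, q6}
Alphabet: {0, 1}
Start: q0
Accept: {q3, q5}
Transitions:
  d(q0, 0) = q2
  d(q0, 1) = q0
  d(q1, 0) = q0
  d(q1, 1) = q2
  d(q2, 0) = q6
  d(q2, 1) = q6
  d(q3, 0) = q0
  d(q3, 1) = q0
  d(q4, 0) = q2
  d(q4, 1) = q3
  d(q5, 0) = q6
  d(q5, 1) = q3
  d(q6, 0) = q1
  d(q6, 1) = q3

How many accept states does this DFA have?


Accept states listed: {q3, q5}
Counting: q3(1) q5(2)

2


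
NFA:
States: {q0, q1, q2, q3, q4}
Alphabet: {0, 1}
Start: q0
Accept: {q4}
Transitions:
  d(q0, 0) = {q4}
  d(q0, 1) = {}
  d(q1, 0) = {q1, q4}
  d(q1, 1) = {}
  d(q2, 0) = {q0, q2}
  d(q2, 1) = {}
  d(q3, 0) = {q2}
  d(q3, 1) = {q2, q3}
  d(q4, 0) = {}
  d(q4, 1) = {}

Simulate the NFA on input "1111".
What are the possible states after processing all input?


Start: {q0}
  --1--> {}
  --1--> {}
  --1--> {}
  --1--> {}

{} (empty set, no valid transitions)


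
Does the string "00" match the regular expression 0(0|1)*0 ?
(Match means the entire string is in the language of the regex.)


|string| = 2; first = '0'; last = '0'

Yes, "00" matches 0(0|1)*0


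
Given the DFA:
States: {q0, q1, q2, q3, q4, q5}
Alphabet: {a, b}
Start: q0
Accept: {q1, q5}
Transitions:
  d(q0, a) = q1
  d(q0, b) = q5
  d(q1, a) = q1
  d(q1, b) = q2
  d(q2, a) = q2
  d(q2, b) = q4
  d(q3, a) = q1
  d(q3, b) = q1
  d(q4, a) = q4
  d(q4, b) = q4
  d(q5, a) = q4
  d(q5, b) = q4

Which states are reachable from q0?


BFS from q0:
  layer 0: {q0}
  layer 1: {q1, q5}
  layer 2: {q2, q4}

{q0, q1, q2, q4, q5}


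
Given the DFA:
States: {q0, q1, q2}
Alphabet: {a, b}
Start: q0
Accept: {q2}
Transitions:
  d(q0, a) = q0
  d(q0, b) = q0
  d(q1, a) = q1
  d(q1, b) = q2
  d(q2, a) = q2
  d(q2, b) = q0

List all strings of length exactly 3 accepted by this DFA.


All strings of length 3: 8 total
Accepted: 0

None


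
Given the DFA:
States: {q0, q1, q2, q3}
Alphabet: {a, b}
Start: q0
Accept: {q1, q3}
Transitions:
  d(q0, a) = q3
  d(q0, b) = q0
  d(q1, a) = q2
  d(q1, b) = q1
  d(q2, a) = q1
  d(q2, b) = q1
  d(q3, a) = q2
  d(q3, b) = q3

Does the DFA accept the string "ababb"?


Trace: q0 -> q3 -> q3 -> q2 -> q1 -> q1
Final state: q1
Accept states: {q1, q3}

Yes, accepted (final state q1 is an accept state)


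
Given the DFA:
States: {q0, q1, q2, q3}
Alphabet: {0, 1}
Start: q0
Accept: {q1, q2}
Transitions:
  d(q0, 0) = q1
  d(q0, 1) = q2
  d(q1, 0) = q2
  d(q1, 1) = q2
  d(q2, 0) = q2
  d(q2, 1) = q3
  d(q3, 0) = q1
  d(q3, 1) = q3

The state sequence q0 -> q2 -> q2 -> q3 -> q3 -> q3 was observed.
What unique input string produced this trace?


Trace back each transition to find the symbol:
  q0 --[1]--> q2
  q2 --[0]--> q2
  q2 --[1]--> q3
  q3 --[1]--> q3
  q3 --[1]--> q3

"10111"


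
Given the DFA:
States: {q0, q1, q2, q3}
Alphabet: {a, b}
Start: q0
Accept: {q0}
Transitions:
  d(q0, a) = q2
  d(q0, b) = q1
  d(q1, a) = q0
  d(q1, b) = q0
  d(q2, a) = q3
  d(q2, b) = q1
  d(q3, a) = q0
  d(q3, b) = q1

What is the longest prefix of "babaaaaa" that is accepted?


Run the DFA, marking each prefix where the state is accepting:
  "" -> q0 [accept]
  "b" -> q1 [reject]
  "ba" -> q0 [accept]
  "bab" -> q1 [reject]
  "baba" -> q0 [accept]
  "babaa" -> q2 [reject]
  "babaaa" -> q3 [reject]
  "babaaaa" -> q0 [accept]
  "babaaaaa" -> q2 [reject]

"babaaaa"


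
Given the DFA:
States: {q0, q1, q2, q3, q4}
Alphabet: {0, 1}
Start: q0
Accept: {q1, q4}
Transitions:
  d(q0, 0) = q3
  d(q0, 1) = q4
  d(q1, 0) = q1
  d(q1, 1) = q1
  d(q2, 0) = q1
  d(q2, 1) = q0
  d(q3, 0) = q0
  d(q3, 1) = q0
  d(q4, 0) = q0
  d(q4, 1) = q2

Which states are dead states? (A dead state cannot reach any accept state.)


Forward reachability from each state:
  q0 -> reaches accept state q1 (live)
  q1 -> reaches accept state q1 (live)
  q2 -> reaches accept state q1 (live)
  q3 -> reaches accept state q1 (live)
  q4 -> reaches accept state q1 (live)

None (all states can reach an accept state)


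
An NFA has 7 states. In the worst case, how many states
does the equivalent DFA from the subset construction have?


Subset construction: one DFA state per subset of NFA states.
2^7 = 128

128


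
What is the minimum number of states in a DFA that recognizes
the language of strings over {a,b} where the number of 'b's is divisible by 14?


States track (count of 'b') mod 14.
Need 14 states: one per remainder 0..13; accept = remainder 0.

14


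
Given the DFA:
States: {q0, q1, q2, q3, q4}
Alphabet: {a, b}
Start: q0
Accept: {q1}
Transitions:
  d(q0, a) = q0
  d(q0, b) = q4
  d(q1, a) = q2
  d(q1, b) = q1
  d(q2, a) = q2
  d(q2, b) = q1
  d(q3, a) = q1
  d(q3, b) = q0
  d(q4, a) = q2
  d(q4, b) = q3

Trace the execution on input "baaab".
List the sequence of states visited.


Input: baaab
d(q0, b) = q4
d(q4, a) = q2
d(q2, a) = q2
d(q2, a) = q2
d(q2, b) = q1


q0 -> q4 -> q2 -> q2 -> q2 -> q1


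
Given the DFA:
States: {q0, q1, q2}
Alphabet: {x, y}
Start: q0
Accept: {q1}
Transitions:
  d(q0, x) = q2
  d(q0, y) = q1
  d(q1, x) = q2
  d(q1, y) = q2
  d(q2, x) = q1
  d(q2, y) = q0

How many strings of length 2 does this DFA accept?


Enumerating all length-2 strings:
  "xx" -> q1 [accept]
  "xy" -> q0 [reject]
  "yx" -> q2 [reject]
  "yy" -> q2 [reject]

1 out of 4


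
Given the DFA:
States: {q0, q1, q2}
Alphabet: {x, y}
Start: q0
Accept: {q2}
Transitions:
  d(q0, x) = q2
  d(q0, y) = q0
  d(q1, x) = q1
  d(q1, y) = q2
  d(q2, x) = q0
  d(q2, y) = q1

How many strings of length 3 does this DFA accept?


Enumerating all length-3 strings:
  "xxx" -> q2 [accept]
  "xxy" -> q0 [reject]
  "xyx" -> q1 [reject]
  "xyy" -> q2 [accept]
  "yxx" -> q0 [reject]
  "yxy" -> q1 [reject]
  "yyx" -> q2 [accept]
  "yyy" -> q0 [reject]

3 out of 8


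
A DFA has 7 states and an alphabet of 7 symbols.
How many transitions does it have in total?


Each state has exactly one transition per symbol.
7 * 7 = 49

49


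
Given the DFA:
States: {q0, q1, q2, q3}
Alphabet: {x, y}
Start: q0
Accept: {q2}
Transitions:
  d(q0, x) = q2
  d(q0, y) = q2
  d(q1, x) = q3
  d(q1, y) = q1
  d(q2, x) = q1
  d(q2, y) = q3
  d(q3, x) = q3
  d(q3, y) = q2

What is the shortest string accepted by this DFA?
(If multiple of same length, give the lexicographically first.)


BFS by string length (lex-first path to each state shown):
  len 0: q0<-""
  len 1: q2<-"x"
Found accept state at length 1.

"x"


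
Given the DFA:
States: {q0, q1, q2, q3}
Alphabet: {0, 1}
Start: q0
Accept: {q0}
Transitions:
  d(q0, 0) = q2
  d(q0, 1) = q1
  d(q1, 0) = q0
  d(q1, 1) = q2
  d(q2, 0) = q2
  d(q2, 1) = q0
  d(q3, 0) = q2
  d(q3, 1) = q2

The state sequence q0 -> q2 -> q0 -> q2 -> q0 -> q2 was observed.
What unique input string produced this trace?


Trace back each transition to find the symbol:
  q0 --[0]--> q2
  q2 --[1]--> q0
  q0 --[0]--> q2
  q2 --[1]--> q0
  q0 --[0]--> q2

"01010"


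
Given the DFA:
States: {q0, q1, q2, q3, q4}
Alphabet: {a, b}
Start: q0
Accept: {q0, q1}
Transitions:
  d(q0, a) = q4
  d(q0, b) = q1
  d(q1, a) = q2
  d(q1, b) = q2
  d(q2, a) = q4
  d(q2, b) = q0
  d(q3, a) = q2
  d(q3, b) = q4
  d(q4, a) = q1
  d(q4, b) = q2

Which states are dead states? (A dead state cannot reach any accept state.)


Forward reachability from each state:
  q0 -> reaches accept state q0 (live)
  q1 -> reaches accept state q0 (live)
  q2 -> reaches accept state q0 (live)
  q3 -> reaches accept state q0 (live)
  q4 -> reaches accept state q0 (live)

None (all states can reach an accept state)


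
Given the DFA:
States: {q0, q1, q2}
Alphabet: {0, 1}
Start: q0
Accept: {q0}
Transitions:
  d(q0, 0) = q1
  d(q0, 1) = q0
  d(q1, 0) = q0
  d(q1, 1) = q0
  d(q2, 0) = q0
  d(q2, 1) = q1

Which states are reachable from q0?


BFS from q0:
  layer 0: {q0}
  layer 1: {q1}

{q0, q1}


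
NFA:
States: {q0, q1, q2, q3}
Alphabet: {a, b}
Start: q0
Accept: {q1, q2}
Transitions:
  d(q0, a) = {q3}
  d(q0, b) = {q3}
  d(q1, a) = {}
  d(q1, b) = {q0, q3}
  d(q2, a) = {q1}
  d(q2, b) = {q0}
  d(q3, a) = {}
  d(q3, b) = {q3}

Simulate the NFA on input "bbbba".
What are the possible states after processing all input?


Start: {q0}
  --b--> {q3}
  --b--> {q3}
  --b--> {q3}
  --b--> {q3}
  --a--> {}

{} (empty set, no valid transitions)


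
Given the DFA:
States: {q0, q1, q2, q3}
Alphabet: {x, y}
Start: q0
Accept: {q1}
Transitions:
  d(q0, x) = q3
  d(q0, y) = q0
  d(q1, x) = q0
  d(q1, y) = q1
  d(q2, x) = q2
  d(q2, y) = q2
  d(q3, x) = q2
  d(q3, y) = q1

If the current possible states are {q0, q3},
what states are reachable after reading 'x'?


Apply transition on 'x' from each current state:
  d(q0, x) = q3
  d(q3, x) = q2

{q2, q3}


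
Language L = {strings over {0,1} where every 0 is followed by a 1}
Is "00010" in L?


'00' present: True; ends with '0': True

No, "00010" is not in L


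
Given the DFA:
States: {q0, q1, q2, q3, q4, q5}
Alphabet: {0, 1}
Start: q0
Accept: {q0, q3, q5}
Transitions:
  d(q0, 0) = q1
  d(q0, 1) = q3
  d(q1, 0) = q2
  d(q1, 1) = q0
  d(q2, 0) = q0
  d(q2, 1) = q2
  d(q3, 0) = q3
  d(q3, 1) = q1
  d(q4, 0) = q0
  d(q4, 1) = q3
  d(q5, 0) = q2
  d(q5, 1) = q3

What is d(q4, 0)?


Looking up transition d(q4, 0)

q0


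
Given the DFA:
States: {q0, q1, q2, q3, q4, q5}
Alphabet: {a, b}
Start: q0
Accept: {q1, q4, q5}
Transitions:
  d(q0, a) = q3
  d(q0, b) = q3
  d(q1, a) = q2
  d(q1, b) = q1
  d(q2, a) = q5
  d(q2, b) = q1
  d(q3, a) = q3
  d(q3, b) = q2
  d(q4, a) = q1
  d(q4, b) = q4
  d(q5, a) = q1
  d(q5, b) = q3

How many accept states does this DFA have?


Accept states listed: {q1, q4, q5}
Counting: q1(1) q4(2) q5(3)

3


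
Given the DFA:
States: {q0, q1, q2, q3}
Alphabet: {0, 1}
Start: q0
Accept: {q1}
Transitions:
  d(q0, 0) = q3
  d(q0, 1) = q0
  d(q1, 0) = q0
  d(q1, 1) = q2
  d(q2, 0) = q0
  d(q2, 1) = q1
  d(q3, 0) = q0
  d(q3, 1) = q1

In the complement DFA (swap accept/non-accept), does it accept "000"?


Trace: q0 -> q3 -> q0 -> q3
Final: q3
Original accept: {q1}
Complement: q3 is not in original accept

Yes, complement accepts (original rejects)


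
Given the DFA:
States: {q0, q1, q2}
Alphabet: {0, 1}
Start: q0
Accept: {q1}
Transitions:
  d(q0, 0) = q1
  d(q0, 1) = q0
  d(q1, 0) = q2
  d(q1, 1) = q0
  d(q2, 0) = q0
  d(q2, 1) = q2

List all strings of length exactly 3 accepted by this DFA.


All strings of length 3: 8 total
Accepted: 2

"010", "110"


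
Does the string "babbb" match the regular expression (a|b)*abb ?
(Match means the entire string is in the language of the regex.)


|string| = 5; first = 'b'; last = 'b'

No, "babbb" does not match (a|b)*abb


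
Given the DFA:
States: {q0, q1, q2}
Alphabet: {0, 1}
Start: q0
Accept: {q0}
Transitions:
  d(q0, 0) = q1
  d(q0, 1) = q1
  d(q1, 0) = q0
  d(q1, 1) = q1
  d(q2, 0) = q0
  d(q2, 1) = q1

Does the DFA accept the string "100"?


Trace: q0 -> q1 -> q0 -> q1
Final state: q1
Accept states: {q0}

No, rejected (final state q1 is not an accept state)


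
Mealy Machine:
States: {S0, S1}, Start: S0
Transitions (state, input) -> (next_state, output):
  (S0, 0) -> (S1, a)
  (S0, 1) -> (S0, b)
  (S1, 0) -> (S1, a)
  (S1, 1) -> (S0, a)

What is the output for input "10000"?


Step-by-step:
  (S0, 1) -> (S0, b)
  (S0, 0) -> (S1, a)
  (S1, 0) -> (S1, a)
  (S1, 0) -> (S1, a)
  (S1, 0) -> (S1, a)

"baaaa"


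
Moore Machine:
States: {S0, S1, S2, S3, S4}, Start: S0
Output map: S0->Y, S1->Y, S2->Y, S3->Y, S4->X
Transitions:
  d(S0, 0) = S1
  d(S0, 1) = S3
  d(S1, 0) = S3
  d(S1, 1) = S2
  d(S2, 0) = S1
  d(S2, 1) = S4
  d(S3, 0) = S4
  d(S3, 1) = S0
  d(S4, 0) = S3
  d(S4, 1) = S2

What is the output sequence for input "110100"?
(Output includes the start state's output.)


Start: S0 (output Y)
  --1--> S3 (output Y)
  --1--> S0 (output Y)
  --0--> S1 (output Y)
  --1--> S2 (output Y)
  --0--> S1 (output Y)
  --0--> S3 (output Y)

"YYYYYYY"


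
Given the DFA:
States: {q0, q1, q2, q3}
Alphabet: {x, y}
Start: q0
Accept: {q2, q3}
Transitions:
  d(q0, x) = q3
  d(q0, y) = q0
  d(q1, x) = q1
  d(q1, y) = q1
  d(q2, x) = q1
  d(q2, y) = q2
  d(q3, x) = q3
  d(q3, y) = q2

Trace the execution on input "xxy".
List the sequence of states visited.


Input: xxy
d(q0, x) = q3
d(q3, x) = q3
d(q3, y) = q2


q0 -> q3 -> q3 -> q2


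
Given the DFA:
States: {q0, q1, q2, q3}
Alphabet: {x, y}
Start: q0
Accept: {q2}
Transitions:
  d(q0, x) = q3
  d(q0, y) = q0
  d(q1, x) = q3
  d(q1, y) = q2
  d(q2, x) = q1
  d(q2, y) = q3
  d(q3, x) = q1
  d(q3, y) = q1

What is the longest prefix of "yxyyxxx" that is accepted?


Run the DFA, marking each prefix where the state is accepting:
  "" -> q0 [reject]
  "y" -> q0 [reject]
  "yx" -> q3 [reject]
  "yxy" -> q1 [reject]
  "yxyy" -> q2 [accept]
  "yxyyx" -> q1 [reject]
  "yxyyxx" -> q3 [reject]
  "yxyyxxx" -> q1 [reject]

"yxyy"


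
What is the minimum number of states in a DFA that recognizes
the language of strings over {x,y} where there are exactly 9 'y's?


States: count = 0, 1, ..., 9 (that's 10 states), plus a dead state for count > 9.
Total: 10 + 1 = 11. Accept = count-9 state.

11


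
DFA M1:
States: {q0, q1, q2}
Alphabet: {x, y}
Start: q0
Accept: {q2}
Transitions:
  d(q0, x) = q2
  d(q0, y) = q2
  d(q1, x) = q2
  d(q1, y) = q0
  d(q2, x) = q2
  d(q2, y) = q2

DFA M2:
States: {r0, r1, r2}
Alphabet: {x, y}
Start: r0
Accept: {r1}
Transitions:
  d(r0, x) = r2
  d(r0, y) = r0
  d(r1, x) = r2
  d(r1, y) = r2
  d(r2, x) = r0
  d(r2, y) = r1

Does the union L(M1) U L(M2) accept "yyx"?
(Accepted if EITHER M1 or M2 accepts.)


M1: final=q2 accepted=True
M2: final=r2 accepted=False

Yes, union accepts


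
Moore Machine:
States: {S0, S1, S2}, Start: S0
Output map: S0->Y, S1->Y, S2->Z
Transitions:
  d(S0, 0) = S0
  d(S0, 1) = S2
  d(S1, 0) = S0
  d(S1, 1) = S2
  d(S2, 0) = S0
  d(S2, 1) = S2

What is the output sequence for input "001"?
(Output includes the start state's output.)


Start: S0 (output Y)
  --0--> S0 (output Y)
  --0--> S0 (output Y)
  --1--> S2 (output Z)

"YYYZ"


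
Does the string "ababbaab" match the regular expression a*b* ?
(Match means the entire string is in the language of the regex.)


|string| = 8; first = 'a'; last = 'b'

No, "ababbaab" does not match a*b*


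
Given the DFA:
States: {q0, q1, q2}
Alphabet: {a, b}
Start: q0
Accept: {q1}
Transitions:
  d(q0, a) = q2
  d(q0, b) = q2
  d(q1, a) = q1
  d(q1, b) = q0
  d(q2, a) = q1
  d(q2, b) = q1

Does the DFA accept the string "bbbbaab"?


Trace: q0 -> q2 -> q1 -> q0 -> q2 -> q1 -> q1 -> q0
Final state: q0
Accept states: {q1}

No, rejected (final state q0 is not an accept state)


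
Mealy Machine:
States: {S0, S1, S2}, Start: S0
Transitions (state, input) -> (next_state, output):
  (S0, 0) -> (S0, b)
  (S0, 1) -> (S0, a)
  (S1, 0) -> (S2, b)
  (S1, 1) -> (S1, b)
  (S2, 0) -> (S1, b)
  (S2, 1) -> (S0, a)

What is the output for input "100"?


Step-by-step:
  (S0, 1) -> (S0, a)
  (S0, 0) -> (S0, b)
  (S0, 0) -> (S0, b)

"abb"


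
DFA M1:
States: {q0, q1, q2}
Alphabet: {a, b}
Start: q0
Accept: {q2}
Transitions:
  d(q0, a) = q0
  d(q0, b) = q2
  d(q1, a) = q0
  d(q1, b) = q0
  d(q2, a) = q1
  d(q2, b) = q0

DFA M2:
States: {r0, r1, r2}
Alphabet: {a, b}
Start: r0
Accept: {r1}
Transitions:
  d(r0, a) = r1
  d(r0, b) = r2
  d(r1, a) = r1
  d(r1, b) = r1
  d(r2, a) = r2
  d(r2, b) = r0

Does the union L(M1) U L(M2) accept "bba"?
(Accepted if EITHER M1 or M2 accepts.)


M1: final=q0 accepted=False
M2: final=r1 accepted=True

Yes, union accepts


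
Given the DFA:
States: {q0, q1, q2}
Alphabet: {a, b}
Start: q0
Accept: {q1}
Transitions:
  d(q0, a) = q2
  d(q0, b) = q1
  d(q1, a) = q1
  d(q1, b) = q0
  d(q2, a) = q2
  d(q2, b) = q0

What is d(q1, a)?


Looking up transition d(q1, a)

q1


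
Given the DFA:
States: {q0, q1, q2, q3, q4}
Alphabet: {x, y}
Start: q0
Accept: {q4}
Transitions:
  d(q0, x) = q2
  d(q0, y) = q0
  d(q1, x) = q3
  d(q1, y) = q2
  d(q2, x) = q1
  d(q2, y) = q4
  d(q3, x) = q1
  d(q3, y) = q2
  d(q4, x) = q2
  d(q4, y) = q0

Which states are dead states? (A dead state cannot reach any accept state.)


Forward reachability from each state:
  q0 -> reaches accept state q4 (live)
  q1 -> reaches accept state q4 (live)
  q2 -> reaches accept state q4 (live)
  q3 -> reaches accept state q4 (live)
  q4 -> reaches accept state q4 (live)

None (all states can reach an accept state)


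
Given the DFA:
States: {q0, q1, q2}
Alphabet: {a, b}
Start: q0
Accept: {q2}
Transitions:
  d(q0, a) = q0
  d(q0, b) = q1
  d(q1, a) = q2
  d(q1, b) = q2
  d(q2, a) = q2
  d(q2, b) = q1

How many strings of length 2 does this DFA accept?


Enumerating all length-2 strings:
  "aa" -> q0 [reject]
  "ab" -> q1 [reject]
  "ba" -> q2 [accept]
  "bb" -> q2 [accept]

2 out of 4


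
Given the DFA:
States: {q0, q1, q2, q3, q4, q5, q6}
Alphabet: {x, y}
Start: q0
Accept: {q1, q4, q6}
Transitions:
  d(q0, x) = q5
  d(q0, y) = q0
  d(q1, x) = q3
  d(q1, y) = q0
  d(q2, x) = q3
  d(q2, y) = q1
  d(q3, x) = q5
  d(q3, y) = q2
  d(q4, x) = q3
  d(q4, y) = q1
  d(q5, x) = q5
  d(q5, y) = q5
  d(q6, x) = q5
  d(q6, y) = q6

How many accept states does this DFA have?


Accept states listed: {q1, q4, q6}
Counting: q1(1) q4(2) q6(3)

3


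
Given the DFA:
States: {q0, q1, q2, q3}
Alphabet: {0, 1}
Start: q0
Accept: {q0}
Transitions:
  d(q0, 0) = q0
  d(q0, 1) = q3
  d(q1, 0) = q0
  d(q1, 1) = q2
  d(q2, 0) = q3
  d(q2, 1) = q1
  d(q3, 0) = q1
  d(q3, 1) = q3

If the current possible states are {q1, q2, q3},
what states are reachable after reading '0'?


Apply transition on '0' from each current state:
  d(q1, 0) = q0
  d(q2, 0) = q3
  d(q3, 0) = q1

{q0, q1, q3}


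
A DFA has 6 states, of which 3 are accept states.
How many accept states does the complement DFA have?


Complement swaps accept and non-accept states.
6 - 3 = 3

3


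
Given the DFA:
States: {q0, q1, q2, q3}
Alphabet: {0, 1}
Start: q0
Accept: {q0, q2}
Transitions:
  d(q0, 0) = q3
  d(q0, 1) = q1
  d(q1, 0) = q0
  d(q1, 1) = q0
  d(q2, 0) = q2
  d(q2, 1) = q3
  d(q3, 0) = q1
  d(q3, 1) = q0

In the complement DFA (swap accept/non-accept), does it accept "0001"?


Trace: q0 -> q3 -> q1 -> q0 -> q1
Final: q1
Original accept: {q0, q2}
Complement: q1 is not in original accept

Yes, complement accepts (original rejects)


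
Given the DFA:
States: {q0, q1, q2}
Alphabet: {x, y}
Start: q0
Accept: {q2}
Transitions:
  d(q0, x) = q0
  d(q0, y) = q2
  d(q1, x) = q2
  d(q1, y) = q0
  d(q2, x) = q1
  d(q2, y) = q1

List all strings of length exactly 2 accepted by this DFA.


All strings of length 2: 4 total
Accepted: 1

"xy"


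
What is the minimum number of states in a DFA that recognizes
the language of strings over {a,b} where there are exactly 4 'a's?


States: count = 0, 1, ..., 4 (that's 5 states), plus a dead state for count > 4.
Total: 5 + 1 = 6. Accept = count-4 state.

6


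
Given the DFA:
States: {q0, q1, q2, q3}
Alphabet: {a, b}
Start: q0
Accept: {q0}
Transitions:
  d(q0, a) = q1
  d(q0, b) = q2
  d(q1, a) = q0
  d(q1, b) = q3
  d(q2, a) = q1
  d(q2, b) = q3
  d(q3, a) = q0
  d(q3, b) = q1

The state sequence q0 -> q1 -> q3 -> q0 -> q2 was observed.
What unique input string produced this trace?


Trace back each transition to find the symbol:
  q0 --[a]--> q1
  q1 --[b]--> q3
  q3 --[a]--> q0
  q0 --[b]--> q2

"abab"


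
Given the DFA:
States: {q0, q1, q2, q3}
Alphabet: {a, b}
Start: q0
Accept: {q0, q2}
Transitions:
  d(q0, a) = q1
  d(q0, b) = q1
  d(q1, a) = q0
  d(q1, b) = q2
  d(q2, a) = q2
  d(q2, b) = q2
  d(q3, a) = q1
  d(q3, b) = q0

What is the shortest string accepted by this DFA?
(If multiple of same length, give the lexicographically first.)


BFS by string length (lex-first path to each state shown):
  len 0: q0<-""
Found accept state at length 0.

"" (empty string)


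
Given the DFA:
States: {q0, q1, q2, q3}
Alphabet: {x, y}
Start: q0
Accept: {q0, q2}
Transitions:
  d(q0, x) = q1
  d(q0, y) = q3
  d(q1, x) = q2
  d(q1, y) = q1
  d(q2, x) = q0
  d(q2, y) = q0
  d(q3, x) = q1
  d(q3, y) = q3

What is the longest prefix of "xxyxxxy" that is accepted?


Run the DFA, marking each prefix where the state is accepting:
  "" -> q0 [accept]
  "x" -> q1 [reject]
  "xx" -> q2 [accept]
  "xxy" -> q0 [accept]
  "xxyx" -> q1 [reject]
  "xxyxx" -> q2 [accept]
  "xxyxxx" -> q0 [accept]
  "xxyxxxy" -> q3 [reject]

"xxyxxx"


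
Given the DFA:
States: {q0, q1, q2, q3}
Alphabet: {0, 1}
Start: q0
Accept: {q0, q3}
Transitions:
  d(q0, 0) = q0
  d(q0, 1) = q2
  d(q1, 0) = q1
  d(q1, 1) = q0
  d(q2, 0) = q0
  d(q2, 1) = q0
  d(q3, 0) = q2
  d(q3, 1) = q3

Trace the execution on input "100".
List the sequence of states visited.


Input: 100
d(q0, 1) = q2
d(q2, 0) = q0
d(q0, 0) = q0


q0 -> q2 -> q0 -> q0


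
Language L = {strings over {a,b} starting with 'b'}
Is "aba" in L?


first symbol = 'a'

No, "aba" is not in L


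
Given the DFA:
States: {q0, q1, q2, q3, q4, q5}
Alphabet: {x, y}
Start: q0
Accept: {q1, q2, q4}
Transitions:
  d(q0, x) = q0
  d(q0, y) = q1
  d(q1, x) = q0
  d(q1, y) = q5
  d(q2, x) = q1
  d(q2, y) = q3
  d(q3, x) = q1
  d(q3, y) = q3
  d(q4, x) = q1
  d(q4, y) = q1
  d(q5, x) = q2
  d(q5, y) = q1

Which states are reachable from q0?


BFS from q0:
  layer 0: {q0}
  layer 1: {q1}
  layer 2: {q5}
  layer 3: {q2}
  layer 4: {q3}

{q0, q1, q2, q3, q5}


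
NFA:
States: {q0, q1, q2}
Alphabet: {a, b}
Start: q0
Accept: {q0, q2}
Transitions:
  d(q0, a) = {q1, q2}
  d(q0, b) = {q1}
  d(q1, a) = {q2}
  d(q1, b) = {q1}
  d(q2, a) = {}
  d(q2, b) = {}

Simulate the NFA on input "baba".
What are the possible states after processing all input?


Start: {q0}
  --b--> {q1}
  --a--> {q2}
  --b--> {}
  --a--> {}

{} (empty set, no valid transitions)


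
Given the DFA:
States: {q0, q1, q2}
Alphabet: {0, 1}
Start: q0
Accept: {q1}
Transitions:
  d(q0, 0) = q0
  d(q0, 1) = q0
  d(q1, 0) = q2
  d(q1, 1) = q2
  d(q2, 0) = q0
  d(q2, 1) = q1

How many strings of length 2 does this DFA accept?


Enumerating all length-2 strings:
  "00" -> q0 [reject]
  "01" -> q0 [reject]
  "10" -> q0 [reject]
  "11" -> q0 [reject]

0 out of 4


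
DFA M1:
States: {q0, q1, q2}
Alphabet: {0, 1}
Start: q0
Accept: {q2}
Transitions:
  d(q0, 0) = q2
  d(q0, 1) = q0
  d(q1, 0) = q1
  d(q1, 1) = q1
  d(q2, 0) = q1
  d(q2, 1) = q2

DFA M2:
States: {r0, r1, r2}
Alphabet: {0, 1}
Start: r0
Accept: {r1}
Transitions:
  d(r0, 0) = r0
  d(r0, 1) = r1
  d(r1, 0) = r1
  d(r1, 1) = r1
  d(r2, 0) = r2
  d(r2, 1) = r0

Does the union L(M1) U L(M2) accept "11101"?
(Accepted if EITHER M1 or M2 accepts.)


M1: final=q2 accepted=True
M2: final=r1 accepted=True

Yes, union accepts


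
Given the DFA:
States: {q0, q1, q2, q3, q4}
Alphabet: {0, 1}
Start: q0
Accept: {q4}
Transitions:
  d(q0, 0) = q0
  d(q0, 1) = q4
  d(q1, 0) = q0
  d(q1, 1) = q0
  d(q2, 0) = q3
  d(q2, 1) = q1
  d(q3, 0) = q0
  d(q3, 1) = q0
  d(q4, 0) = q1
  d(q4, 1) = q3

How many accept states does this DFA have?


Accept states listed: {q4}
Counting: q4(1)

1
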